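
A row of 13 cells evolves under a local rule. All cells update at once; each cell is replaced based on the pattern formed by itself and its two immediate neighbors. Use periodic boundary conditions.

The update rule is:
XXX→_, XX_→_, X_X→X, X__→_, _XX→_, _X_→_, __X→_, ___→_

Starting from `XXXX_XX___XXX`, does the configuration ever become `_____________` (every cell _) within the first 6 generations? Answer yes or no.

yes

____X________
_____________
all cells are _ at generation 2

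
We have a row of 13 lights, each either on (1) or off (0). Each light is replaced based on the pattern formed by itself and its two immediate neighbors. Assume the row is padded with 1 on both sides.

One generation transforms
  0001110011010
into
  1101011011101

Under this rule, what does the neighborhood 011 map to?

1

At position 3 the neighborhood is 011; the next row has 1 there.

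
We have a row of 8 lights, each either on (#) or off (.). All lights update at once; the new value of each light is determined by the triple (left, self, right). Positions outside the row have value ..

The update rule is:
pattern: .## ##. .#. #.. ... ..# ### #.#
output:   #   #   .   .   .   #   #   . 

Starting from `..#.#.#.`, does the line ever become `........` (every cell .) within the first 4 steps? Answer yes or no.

.#......
#.......
........
all cells are . at step 3

yes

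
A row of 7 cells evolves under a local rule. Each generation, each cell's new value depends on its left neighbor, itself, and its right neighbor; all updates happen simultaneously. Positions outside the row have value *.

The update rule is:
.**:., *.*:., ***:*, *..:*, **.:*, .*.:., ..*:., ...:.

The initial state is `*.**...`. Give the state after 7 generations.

******.

*..**..
**..**.
***..*.
****...
*****..
******.
******.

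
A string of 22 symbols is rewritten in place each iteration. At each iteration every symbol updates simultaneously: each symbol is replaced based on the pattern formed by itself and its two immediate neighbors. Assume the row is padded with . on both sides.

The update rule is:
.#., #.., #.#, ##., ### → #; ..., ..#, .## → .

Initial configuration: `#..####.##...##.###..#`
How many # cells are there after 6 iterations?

##..####.##...##.###.#
.##..####.##...##.####
..##..####.##...##.###
...##..####.##...##.##
....##..####.##...##.#
.....##..####.##...###
count of #: 11

11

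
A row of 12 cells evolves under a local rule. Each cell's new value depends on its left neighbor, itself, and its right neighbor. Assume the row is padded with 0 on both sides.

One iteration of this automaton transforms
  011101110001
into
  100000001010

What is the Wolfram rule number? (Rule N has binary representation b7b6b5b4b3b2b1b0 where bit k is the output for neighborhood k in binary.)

18

position 2: 111 → 0  (bit 7 = 0)
position 3: 110 → 0  (bit 6 = 0)
position 4: 101 → 0  (bit 5 = 0)
position 8: 100 → 1  (bit 4 = 1)
position 1: 011 → 0  (bit 3 = 0)
position 11: 010 → 0  (bit 2 = 0)
position 0: 001 → 1  (bit 1 = 1)
position 9: 000 → 0  (bit 0 = 0)
bits b7..b0 = 00010010 = 18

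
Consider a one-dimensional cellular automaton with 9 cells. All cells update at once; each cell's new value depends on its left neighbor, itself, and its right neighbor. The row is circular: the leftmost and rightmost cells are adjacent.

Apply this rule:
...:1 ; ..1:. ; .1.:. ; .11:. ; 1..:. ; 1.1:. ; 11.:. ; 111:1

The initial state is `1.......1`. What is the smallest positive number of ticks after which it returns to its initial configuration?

..11111..
1..111..1
....1....
111...111
11..1..11
1.......1

6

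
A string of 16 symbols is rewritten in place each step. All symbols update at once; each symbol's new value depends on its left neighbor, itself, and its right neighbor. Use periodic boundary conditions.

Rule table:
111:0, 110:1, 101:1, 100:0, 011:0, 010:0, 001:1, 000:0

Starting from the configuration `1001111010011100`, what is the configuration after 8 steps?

0010001100100101
0100010101001010
1000101010010100
0001010100101001
0010101001010010
0101010010100100
1010100101001000
0101001010010001

0101001010010001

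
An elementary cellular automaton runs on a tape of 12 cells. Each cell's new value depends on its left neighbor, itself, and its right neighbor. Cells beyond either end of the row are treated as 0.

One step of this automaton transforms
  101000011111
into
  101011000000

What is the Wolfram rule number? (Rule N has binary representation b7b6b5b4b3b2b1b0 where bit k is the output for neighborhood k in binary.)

position 8: 111 → 0  (bit 7 = 0)
position 11: 110 → 0  (bit 6 = 0)
position 1: 101 → 0  (bit 5 = 0)
position 3: 100 → 0  (bit 4 = 0)
position 7: 011 → 0  (bit 3 = 0)
position 0: 010 → 1  (bit 2 = 1)
position 6: 001 → 0  (bit 1 = 0)
position 4: 000 → 1  (bit 0 = 1)
bits b7..b0 = 00000101 = 5

5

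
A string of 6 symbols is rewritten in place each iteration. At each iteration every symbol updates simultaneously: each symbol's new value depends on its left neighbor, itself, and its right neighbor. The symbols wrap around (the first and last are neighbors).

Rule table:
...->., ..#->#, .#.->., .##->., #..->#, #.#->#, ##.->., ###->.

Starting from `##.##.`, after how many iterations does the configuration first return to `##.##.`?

2

iteration 1: ..#..#
iteration 2: ##.##.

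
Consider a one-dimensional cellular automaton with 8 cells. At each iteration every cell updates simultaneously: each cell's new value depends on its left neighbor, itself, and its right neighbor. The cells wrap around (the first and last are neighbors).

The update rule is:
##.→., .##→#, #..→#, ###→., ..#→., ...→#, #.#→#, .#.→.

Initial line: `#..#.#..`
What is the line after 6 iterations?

.#..#.#.
..#..#.#
#..#..#.
.#..#..#
#.#..#..
.#.#..#.

.#.#..#.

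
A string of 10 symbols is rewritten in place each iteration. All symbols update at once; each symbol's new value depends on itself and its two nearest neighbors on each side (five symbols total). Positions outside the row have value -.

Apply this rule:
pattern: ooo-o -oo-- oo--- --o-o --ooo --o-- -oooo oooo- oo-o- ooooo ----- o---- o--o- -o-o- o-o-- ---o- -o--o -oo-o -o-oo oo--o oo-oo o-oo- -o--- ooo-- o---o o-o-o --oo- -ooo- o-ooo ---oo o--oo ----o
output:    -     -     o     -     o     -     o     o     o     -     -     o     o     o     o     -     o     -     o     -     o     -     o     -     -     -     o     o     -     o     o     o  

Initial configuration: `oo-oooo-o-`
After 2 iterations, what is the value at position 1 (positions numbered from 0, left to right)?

o

o-o-oo-ooo
-o-o--o-o-
position 1 holds o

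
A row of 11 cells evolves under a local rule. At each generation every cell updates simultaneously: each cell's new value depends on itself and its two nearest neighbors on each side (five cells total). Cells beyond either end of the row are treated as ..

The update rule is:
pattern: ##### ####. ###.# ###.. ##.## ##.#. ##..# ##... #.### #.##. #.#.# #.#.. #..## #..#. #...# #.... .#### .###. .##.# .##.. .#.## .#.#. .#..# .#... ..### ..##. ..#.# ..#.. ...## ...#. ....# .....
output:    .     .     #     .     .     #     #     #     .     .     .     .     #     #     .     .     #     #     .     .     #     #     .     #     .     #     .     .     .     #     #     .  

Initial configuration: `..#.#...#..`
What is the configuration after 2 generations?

generation 1: ##.#.#.#.#.
generation 2: #.#.#.#.#.#

#.#.#.#.#.#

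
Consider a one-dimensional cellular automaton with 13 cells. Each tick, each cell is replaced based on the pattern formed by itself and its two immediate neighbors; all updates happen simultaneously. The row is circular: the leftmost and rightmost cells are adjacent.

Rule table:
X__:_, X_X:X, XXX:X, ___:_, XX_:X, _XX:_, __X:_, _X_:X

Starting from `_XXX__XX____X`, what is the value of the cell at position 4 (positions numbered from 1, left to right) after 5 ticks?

X

tick 1: X_XX___X____X
tick 2: XX_X___X_____
tick 3: _XXX___X_____
tick 4: __XX___X_____
tick 5: ___X___X_____
position 4 holds X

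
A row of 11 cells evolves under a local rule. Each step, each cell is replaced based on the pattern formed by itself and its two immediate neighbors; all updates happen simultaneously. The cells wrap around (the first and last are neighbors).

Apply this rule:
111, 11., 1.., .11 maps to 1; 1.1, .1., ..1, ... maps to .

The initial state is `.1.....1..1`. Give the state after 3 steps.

step 1: ..1.....1..
step 2: ...1.....1.
step 3: ....1.....1

....1.....1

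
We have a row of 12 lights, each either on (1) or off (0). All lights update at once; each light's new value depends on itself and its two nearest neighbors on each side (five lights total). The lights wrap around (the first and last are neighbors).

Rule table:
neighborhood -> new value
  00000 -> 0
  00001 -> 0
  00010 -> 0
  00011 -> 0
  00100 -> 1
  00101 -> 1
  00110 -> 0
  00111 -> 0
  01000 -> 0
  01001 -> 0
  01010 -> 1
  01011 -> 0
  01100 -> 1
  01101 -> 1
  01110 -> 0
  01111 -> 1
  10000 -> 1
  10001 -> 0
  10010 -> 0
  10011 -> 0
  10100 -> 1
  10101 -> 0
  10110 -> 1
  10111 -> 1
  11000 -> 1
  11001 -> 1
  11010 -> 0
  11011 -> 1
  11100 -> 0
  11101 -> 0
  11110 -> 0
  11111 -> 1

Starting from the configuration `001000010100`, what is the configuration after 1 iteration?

001010011101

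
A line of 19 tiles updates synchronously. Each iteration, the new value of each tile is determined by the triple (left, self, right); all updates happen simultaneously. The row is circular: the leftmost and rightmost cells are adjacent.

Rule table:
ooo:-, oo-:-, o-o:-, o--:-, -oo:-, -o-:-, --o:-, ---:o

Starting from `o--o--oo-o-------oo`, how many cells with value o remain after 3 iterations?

-----------ooooo---
oooooooooo-------oo
-----------ooooo---
count of o: 5

5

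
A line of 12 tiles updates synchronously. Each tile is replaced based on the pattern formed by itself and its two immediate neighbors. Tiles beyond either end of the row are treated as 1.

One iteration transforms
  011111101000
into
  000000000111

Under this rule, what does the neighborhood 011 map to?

At position 1 the neighborhood is 011; the next row has 0 there.

0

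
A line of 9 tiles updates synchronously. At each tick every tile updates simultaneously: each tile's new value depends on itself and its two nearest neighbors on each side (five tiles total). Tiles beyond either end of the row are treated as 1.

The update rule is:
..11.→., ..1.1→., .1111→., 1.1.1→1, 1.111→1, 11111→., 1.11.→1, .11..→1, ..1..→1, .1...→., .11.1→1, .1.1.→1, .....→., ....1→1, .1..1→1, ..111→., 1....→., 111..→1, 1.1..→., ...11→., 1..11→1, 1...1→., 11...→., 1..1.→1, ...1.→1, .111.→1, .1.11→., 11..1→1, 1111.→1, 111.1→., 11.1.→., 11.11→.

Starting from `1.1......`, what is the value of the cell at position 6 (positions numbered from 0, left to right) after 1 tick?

.......1.
position 6 holds .

.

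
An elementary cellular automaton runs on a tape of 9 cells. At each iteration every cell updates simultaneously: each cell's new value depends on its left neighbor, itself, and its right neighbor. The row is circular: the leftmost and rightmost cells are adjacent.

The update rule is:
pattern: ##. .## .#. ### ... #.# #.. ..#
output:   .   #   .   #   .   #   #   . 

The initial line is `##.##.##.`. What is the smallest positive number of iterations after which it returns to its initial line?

#.##.##.#
.##.##.##
##.##.##.

3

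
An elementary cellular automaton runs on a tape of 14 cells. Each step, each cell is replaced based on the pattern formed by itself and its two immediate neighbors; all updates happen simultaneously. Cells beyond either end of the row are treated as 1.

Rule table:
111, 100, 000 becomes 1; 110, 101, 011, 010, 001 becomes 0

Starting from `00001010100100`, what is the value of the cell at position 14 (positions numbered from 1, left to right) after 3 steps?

0

11100000010010
11011111001000
10001110100110
position 14 holds 0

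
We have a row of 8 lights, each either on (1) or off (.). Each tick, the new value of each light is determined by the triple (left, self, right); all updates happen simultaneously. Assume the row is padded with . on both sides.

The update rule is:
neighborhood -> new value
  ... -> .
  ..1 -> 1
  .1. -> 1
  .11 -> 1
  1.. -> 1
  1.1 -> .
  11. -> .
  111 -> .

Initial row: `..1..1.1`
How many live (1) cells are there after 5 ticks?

4

.11111.1
11.....1
1.1...11
1.11.11.
1.1..1.1
count of 1: 4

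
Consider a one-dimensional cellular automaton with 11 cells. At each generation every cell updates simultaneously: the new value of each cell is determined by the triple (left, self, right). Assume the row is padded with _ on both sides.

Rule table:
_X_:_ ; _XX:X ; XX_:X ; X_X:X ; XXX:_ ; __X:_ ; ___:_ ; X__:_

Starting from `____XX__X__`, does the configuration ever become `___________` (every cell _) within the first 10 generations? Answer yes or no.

generation 1: ____XX_____
generation 2: ____XX_____  (fixed point — unchanged through generation 10)
generation 10 is ____XX_____, still not uniform _

no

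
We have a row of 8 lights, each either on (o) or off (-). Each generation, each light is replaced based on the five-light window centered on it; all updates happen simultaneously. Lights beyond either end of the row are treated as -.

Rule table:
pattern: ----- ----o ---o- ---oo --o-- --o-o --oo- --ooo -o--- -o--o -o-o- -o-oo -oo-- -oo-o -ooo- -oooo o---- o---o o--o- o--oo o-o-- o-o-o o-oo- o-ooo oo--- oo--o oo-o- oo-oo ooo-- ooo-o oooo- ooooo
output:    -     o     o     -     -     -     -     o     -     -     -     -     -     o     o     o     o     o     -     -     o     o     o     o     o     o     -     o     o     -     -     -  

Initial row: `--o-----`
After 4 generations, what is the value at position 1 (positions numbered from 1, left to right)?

generation 1: oo--o---
generation 2: --o---o-
generation 3: oo--oo--
generation 4: --o---oo
position 1 holds -

-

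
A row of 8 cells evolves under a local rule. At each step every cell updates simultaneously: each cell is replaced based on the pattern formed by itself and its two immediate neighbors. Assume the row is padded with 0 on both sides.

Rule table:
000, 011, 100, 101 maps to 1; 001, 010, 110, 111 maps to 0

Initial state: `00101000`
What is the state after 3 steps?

00101011

10010111
01001100
00101011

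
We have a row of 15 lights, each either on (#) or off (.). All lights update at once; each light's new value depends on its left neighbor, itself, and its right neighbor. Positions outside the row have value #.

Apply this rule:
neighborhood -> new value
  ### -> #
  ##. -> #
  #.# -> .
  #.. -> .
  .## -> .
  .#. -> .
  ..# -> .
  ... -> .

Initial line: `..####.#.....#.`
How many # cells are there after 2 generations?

generation 1: ...###.........
generation 2: ....##.........
count of #: 2

2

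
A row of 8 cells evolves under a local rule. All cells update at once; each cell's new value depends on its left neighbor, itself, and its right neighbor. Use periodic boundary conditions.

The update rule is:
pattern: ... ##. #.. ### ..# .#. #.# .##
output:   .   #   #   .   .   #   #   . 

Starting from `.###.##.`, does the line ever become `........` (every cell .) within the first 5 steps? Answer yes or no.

step 1: ...##.##
step 2: #...##.#
step 3: ##...##.
step 4: .##...##
step 5: #.##...#
step 5 is #.##...#, still not uniform .

no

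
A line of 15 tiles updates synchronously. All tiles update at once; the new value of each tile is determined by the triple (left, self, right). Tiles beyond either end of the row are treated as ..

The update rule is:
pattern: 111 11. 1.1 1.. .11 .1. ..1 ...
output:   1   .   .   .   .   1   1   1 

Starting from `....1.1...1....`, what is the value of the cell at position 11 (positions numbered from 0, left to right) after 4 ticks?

.

11111.1.111.111
.111..1..1...1.
1.1..11.11.111.
1.1.1.......1..
position 11 holds .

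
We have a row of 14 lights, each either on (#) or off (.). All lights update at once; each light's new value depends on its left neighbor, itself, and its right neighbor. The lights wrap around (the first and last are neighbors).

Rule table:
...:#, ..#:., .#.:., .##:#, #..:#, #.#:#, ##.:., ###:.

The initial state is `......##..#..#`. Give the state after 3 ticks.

.###..#.#.#..#

tick 1: #####.#.#..#..
tick 2: #....#.#.#..#.
tick 3: .###..#.#.#..#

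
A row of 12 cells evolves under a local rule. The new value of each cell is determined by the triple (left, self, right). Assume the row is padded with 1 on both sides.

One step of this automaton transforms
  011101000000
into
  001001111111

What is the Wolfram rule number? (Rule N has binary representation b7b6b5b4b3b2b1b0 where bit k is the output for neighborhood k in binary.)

151

position 2: 111 → 1  (bit 7 = 1)
position 3: 110 → 0  (bit 6 = 0)
position 0: 101 → 0  (bit 5 = 0)
position 6: 100 → 1  (bit 4 = 1)
position 1: 011 → 0  (bit 3 = 0)
position 5: 010 → 1  (bit 2 = 1)
position 11: 001 → 1  (bit 1 = 1)
position 7: 000 → 1  (bit 0 = 1)
bits b7..b0 = 10010111 = 151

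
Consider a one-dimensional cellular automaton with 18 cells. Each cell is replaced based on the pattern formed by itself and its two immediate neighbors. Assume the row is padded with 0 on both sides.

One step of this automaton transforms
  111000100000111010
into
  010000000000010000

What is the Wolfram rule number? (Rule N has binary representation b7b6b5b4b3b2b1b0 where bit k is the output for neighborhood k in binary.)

128

position 1: 111 → 1  (bit 7 = 1)
position 2: 110 → 0  (bit 6 = 0)
position 15: 101 → 0  (bit 5 = 0)
position 3: 100 → 0  (bit 4 = 0)
position 0: 011 → 0  (bit 3 = 0)
position 6: 010 → 0  (bit 2 = 0)
position 5: 001 → 0  (bit 1 = 0)
position 4: 000 → 0  (bit 0 = 0)
bits b7..b0 = 10000000 = 128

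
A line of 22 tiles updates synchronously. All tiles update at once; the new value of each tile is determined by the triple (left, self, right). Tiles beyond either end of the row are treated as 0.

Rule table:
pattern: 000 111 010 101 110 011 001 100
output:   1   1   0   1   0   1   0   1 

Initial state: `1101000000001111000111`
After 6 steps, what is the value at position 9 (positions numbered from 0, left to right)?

1

1010111111101110110110
0101111111011101101101
0011111110111011011010
1011111101110110110101
0111111011101101101010
0111110111011011010101
position 9 holds 1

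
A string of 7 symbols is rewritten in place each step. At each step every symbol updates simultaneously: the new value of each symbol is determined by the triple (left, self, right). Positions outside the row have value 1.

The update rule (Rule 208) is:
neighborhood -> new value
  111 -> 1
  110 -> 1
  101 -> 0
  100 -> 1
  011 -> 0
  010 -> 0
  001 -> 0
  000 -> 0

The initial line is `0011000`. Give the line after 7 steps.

1111110

1001100
1100110
1110010
1111000
1111100
1111110
1111110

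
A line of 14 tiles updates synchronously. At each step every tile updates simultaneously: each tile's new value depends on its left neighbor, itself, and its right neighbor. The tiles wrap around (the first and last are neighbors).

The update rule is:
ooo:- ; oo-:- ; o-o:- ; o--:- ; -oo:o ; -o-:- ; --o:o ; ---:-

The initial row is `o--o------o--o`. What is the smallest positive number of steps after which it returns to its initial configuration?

--o------o--oo
-o------o--oo-
o------o--oo--
------o--oo--o
-----o--oo--o-
----o--oo--o--
---o--oo--o---
--o--oo--o----
-o--oo--o-----
o--oo--o------
--oo--o------o
-oo--o------o-
oo--o------o--
o--o------o--o

14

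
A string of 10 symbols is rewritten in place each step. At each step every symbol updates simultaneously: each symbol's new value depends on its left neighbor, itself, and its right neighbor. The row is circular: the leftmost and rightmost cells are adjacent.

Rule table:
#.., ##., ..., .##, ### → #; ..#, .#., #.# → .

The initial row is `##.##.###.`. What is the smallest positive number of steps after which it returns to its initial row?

step 1: ##.##.###.

1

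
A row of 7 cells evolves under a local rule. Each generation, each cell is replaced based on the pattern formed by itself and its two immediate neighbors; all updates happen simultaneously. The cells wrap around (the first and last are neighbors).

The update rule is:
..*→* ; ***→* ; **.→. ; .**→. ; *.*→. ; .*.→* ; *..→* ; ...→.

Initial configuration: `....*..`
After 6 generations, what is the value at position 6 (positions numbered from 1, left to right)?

generation 1: ...***.
generation 2: ..*.*.*
generation 3: ***.*.*
generation 4: **..*..
generation 5: ..*****
generation 6: **.***.
position 6 holds *

*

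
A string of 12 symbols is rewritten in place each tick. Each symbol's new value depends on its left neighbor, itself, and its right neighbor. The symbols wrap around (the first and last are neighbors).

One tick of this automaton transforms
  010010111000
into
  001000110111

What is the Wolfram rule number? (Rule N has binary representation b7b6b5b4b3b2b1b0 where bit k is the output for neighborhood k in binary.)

position 7: 111 → 1  (bit 7 = 1)
position 8: 110 → 0  (bit 6 = 0)
position 5: 101 → 0  (bit 5 = 0)
position 2: 100 → 1  (bit 4 = 1)
position 6: 011 → 1  (bit 3 = 1)
position 1: 010 → 0  (bit 2 = 0)
position 0: 001 → 0  (bit 1 = 0)
position 10: 000 → 1  (bit 0 = 1)
bits b7..b0 = 10011001 = 153

153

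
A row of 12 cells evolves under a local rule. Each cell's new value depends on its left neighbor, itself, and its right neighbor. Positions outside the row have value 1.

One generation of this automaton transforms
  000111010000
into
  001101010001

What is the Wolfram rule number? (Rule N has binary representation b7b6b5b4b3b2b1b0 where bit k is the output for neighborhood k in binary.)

78

position 4: 111 → 0  (bit 7 = 0)
position 5: 110 → 1  (bit 6 = 1)
position 6: 101 → 0  (bit 5 = 0)
position 0: 100 → 0  (bit 4 = 0)
position 3: 011 → 1  (bit 3 = 1)
position 7: 010 → 1  (bit 2 = 1)
position 2: 001 → 1  (bit 1 = 1)
position 1: 000 → 0  (bit 0 = 0)
bits b7..b0 = 01001110 = 78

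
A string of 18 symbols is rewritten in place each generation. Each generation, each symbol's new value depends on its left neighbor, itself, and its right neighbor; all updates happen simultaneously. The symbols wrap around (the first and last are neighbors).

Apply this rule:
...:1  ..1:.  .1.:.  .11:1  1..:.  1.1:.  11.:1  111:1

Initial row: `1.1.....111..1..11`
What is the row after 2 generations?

1...111.111.....11
1.1.111.111.111.11

1.1.111.111.111.11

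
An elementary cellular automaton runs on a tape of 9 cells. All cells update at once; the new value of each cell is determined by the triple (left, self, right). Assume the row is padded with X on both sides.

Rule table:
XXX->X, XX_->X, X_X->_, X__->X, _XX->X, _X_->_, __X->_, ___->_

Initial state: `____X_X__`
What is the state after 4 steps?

XXXX_____

step 1: X______X_
step 2: XX_______
step 3: XXX______
step 4: XXXX_____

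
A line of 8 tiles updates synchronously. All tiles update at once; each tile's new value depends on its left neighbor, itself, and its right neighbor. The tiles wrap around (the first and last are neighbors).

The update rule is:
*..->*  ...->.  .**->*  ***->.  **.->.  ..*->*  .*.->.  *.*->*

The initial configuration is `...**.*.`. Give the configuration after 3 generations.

..**.*.*
***.*.*.
*..*.*.*

*..*.*.*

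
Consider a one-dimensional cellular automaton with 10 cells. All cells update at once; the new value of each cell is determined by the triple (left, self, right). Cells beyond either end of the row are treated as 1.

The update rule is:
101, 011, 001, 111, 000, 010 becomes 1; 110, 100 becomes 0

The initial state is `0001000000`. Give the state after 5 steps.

0111111111

step 1: 0111011111
step 2: 1110111111
step 3: 1101111111
step 4: 1011111111
step 5: 0111111111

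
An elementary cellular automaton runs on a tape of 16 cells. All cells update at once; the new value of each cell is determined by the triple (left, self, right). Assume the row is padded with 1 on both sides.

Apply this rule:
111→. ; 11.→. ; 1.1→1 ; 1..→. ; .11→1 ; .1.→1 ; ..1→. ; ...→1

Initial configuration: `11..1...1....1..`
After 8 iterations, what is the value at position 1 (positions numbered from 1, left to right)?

iteration 1: ....1.1.1.11.1..
iteration 2: .11.1111111.11..
iteration 3: 11.11......11...
iteration 4: ..11..1111.1..1.
iteration 5: ..1...1...11..11
iteration 6: ..1.1.1.1.1...1.
iteration 7: ..111111111.1.11
iteration 8: ..1........1111.
position 1 holds .

.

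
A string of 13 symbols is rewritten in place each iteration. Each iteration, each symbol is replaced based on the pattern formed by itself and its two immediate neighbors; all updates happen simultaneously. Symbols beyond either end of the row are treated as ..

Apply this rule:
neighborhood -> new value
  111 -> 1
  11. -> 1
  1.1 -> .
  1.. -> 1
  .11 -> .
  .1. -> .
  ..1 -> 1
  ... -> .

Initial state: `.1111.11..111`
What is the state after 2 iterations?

1.111..111.11
...1111.11..1

...1111.11..1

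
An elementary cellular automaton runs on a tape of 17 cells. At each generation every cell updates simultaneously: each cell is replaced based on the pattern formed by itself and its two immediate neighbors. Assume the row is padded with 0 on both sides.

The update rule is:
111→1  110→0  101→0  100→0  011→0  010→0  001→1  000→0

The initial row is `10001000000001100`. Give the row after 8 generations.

00000100000000000

00010000000010000
00100000000100000
01000000001000000
10000000010000000
00000000100000000
00000001000000000
00000010000000000
00000100000000000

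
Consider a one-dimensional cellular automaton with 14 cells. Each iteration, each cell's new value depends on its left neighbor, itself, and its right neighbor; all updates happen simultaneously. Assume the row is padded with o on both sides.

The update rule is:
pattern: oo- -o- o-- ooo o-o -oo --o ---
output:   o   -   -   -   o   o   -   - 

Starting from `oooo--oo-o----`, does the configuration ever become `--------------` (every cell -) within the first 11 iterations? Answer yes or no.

yes

iteration 1: ---o--ooo-----
iteration 2: ------o-o-----
iteration 3: -------o------
iteration 4: --------------
all cells are - at iteration 4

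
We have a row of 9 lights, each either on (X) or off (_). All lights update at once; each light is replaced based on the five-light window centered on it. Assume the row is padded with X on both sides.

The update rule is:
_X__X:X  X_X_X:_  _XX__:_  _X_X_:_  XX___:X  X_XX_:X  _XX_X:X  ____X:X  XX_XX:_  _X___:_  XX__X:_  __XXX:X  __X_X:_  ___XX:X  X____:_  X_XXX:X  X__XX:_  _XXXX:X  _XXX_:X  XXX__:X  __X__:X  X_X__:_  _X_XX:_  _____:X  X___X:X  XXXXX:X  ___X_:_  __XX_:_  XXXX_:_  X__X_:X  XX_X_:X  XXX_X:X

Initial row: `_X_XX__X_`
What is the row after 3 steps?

X__X__X__
X_XXXXXX_
X_XXXX_X_

X_XXXX_X_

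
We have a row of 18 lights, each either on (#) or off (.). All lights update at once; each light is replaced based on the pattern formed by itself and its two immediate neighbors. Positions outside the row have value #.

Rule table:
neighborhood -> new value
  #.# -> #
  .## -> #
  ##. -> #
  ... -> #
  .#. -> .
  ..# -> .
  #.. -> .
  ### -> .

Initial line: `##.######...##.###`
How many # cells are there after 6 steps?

12

.###....#.#.####..
##.#.##..#.##..#..
.##.###...###.....
#####.#.#.#.#.###.
....##.#.#.#.##.##
.##.###.#.#.#####.
count of #: 12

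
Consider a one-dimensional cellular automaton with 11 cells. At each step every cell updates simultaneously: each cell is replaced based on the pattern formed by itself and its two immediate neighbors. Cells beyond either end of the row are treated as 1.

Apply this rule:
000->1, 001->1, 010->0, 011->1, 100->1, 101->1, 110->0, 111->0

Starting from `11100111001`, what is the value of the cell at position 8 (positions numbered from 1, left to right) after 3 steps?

0

00011100111
11110011100
00001110011
position 8 holds 0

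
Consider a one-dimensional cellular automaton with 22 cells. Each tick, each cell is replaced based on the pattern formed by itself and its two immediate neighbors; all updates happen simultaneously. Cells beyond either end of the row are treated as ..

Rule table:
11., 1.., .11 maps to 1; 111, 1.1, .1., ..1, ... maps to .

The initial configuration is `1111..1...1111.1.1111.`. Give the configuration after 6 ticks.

.......111..1..1..1.11

1..11..1..1..1...1..11
.1.111..1..1..1...1.11
...1.11..1..1..1....11
.....111..1..1..1...11
.....1.11..1..1..1..11
.......111..1..1..1.11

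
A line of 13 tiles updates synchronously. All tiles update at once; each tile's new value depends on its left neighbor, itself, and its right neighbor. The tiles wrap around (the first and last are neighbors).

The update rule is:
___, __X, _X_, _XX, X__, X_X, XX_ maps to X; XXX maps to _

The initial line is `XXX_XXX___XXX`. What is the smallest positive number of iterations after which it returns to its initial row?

iteration 1: __XXX_XXXXX__
iteration 2: XXX_XXX___XXX

2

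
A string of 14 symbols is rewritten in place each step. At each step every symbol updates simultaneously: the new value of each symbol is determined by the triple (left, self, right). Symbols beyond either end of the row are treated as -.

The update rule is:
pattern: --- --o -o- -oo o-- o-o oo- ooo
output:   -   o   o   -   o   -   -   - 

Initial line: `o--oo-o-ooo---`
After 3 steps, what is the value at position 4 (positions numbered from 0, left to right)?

-

ooo---o----o--
---o-ooo--ooo-
--oo----oo---o
position 4 holds -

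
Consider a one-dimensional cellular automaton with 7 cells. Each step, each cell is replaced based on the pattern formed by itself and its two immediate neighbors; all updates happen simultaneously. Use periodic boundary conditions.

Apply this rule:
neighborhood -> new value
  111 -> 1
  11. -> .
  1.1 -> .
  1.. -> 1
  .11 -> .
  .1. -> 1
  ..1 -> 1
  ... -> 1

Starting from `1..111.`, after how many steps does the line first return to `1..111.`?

111.1..
.1..111
.111.1.
1.1..11
..111.1
11.1..1
1..111.

7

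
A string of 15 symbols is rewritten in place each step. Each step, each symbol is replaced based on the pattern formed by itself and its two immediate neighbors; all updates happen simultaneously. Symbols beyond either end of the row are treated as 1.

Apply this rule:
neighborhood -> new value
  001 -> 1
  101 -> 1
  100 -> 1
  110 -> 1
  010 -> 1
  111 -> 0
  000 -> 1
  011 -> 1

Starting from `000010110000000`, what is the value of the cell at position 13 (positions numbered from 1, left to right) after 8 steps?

0

step 1: 111111111111111
step 2: 000000000000000
step 3: 111111111111111  (repeats step 1; period 2)
step 8: 000000000000000
position 13 holds 0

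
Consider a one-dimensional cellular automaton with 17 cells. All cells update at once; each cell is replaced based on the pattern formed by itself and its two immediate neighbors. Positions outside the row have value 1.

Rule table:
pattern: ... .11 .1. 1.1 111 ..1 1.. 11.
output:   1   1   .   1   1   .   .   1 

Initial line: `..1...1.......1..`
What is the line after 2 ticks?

....1...11111....
.11...1.11111.11.

.11...1.11111.11.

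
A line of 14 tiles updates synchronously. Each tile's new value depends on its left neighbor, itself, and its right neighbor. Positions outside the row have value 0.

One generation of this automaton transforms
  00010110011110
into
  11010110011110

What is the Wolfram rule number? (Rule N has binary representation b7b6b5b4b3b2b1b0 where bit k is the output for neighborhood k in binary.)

205

position 10: 111 → 1  (bit 7 = 1)
position 6: 110 → 1  (bit 6 = 1)
position 4: 101 → 0  (bit 5 = 0)
position 7: 100 → 0  (bit 4 = 0)
position 5: 011 → 1  (bit 3 = 1)
position 3: 010 → 1  (bit 2 = 1)
position 2: 001 → 0  (bit 1 = 0)
position 0: 000 → 1  (bit 0 = 1)
bits b7..b0 = 11001101 = 205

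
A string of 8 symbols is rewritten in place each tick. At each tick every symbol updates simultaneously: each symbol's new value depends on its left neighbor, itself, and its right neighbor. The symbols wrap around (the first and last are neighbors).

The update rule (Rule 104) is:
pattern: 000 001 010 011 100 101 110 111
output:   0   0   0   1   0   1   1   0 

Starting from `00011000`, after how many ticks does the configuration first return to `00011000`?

1

tick 1: 00011000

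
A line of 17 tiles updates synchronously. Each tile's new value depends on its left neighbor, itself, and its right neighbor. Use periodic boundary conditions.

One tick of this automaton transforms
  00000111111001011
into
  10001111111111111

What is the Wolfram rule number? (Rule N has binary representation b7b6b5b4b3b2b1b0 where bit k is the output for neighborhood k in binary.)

position 6: 111 → 1  (bit 7 = 1)
position 10: 110 → 1  (bit 6 = 1)
position 14: 101 → 1  (bit 5 = 1)
position 0: 100 → 1  (bit 4 = 1)
position 5: 011 → 1  (bit 3 = 1)
position 13: 010 → 1  (bit 2 = 1)
position 4: 001 → 1  (bit 1 = 1)
position 1: 000 → 0  (bit 0 = 0)
bits b7..b0 = 11111110 = 254

254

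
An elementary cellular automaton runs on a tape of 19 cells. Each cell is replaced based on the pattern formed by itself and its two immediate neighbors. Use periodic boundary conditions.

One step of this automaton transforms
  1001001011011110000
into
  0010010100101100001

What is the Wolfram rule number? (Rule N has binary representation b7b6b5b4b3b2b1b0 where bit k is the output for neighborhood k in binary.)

162

position 12: 111 → 1  (bit 7 = 1)
position 9: 110 → 0  (bit 6 = 0)
position 7: 101 → 1  (bit 5 = 1)
position 1: 100 → 0  (bit 4 = 0)
position 8: 011 → 0  (bit 3 = 0)
position 0: 010 → 0  (bit 2 = 0)
position 2: 001 → 1  (bit 1 = 1)
position 16: 000 → 0  (bit 0 = 0)
bits b7..b0 = 10100010 = 162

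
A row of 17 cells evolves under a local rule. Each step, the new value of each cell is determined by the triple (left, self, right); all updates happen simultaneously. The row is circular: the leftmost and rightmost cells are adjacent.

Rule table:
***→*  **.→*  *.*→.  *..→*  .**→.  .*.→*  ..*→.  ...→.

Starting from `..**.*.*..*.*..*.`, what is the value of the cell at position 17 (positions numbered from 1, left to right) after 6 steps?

*

step 1: ...*.*.**.*.**.**
step 2: *..*.*..*.*..*..*
step 3: **.*.**.*.**.**..
step 4: .*.*..*.*..*..**.
step 5: .*.**.*.**.**..**
step 6: .*..*.*..*..**..*
position 17 holds *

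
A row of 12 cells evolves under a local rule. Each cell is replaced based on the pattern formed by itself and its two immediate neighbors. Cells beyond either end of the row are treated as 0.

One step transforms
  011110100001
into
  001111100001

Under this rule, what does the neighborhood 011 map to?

0

At position 1 the neighborhood is 011; the next row has 0 there.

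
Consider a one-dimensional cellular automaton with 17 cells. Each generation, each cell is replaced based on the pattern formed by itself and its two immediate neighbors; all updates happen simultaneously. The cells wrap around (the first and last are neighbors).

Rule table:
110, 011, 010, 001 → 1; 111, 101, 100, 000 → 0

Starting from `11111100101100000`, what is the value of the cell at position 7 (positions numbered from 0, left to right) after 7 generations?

1

generation 1: 10000101101100001
generation 2: 10001101101100011
generation 3: 10011101101100110
generation 4: 10110101101101110
generation 5: 10110101101101010
generation 6: 10110101101101010  (fixed point — unchanged through generation 7)
position 7 holds 1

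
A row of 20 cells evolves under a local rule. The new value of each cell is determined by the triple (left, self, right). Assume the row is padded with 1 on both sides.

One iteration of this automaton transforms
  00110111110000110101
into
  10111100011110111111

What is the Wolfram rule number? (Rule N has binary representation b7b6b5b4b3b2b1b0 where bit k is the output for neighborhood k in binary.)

125

position 6: 111 → 0  (bit 7 = 0)
position 3: 110 → 1  (bit 6 = 1)
position 4: 101 → 1  (bit 5 = 1)
position 0: 100 → 1  (bit 4 = 1)
position 2: 011 → 1  (bit 3 = 1)
position 17: 010 → 1  (bit 2 = 1)
position 1: 001 → 0  (bit 1 = 0)
position 11: 000 → 1  (bit 0 = 1)
bits b7..b0 = 01111101 = 125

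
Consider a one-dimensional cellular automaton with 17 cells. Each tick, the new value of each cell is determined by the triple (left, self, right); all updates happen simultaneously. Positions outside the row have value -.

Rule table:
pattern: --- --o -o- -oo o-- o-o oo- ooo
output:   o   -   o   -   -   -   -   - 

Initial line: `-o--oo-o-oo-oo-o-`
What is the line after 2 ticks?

-o-ooo-o-ooooo-o-

-o-----o-------o-
-o-ooo-o-ooooo-o-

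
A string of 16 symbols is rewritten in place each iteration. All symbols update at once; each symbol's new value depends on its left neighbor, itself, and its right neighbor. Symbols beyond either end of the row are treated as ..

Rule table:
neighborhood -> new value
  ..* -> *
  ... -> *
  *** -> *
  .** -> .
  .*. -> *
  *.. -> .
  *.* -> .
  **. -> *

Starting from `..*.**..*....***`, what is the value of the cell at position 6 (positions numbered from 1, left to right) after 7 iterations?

***..*.**.***.**
.**.**..*..**..*
*.*..*.**.*.*.**
*.*.**..*.*.*..*
*.*..*.**.*.*.**  (repeats iteration 3; period 2)
iteration 7: *.*..*.**.*.*.**
position 6 holds *

*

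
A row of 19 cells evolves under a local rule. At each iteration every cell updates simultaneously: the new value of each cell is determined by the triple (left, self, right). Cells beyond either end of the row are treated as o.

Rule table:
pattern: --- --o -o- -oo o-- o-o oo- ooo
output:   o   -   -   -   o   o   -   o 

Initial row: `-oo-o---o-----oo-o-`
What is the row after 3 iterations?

o-o--o--o---o--o--o

o--o-oo--oooo---o-o
-o--o--o--oo-oo--o-
o-o--o--o---o--o--o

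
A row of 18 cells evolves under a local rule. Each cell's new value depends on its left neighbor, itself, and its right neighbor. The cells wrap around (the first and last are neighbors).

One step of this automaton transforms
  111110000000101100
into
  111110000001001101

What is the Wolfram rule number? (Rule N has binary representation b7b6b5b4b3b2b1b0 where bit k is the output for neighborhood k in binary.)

position 1: 111 → 1  (bit 7 = 1)
position 4: 110 → 1  (bit 6 = 1)
position 13: 101 → 0  (bit 5 = 0)
position 5: 100 → 0  (bit 4 = 0)
position 0: 011 → 1  (bit 3 = 1)
position 12: 010 → 0  (bit 2 = 0)
position 11: 001 → 1  (bit 1 = 1)
position 6: 000 → 0  (bit 0 = 0)
bits b7..b0 = 11001010 = 202

202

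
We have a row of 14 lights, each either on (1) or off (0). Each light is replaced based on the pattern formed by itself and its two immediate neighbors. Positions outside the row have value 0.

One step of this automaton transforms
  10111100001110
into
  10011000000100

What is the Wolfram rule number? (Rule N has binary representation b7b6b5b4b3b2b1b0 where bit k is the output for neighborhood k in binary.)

132

position 3: 111 → 1  (bit 7 = 1)
position 5: 110 → 0  (bit 6 = 0)
position 1: 101 → 0  (bit 5 = 0)
position 6: 100 → 0  (bit 4 = 0)
position 2: 011 → 0  (bit 3 = 0)
position 0: 010 → 1  (bit 2 = 1)
position 9: 001 → 0  (bit 1 = 0)
position 7: 000 → 0  (bit 0 = 0)
bits b7..b0 = 10000100 = 132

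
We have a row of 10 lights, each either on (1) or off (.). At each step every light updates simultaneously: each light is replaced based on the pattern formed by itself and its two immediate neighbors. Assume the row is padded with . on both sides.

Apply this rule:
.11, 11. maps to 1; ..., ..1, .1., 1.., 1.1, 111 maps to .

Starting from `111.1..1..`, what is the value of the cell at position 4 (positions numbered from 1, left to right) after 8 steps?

step 1: 1.1.......
step 2: ..........
step 3: ..........  (fixed point — unchanged through step 8)
position 4 holds .

.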